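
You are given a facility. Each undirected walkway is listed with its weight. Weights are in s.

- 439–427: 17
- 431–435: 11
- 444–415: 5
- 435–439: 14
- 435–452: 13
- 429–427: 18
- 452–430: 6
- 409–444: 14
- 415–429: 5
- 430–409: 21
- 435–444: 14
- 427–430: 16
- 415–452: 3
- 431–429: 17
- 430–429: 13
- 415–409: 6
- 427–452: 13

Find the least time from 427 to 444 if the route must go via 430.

Best 427 to 430: 427 → 430 costing 16
Shortest 430→444: 430 → 452 → 415 → 444 = 14
Total via 430: 16 + 14 = 30 s.

30 s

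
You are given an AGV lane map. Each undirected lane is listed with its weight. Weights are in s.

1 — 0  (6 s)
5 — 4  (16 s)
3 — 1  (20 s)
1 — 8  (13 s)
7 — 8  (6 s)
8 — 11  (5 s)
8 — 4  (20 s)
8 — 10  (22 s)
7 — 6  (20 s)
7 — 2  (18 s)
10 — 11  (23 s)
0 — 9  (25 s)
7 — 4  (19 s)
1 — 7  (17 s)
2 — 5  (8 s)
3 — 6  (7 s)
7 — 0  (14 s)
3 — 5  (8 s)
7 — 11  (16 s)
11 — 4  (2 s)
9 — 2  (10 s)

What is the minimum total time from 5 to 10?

41 s

Candidate routes:
5 - 2 - 7 - 8 - 10: 8+18+6+22 = 54
5 - 4 - 11 - 10: 16+2+23 = 41
5 - 4 - 11 - 8 - 10: 16+2+5+22 = 45
5 - 4 - 8 - 10: 16+20+22 = 58
The minimum is 41 s via 5 - 4 - 11 - 10.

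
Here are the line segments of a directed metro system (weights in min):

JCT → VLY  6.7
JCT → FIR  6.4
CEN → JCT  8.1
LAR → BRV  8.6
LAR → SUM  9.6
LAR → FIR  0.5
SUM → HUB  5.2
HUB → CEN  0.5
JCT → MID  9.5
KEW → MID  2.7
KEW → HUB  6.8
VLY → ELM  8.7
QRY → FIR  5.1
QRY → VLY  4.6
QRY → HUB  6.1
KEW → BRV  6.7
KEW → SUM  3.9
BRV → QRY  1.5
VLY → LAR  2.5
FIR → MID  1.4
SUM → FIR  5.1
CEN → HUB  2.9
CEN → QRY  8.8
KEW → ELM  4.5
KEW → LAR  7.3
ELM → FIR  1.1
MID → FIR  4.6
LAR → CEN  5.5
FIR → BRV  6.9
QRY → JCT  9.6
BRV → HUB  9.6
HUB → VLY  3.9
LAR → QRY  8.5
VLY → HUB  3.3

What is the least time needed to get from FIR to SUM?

25.1 min

Settle nodes by increasing distance from FIR:
FIR: 0
MID: 1.4  (via FIR)
BRV: 6.9  (via FIR)
QRY: 8.4  (via BRV)
VLY: 13  (via QRY)
HUB: 14.5  (via QRY)
CEN: 15  (via HUB)
LAR: 15.5  (via VLY)
JCT: 18  (via QRY)
ELM: 21.7  (via VLY)
SUM: 25.1  (via LAR)
Shortest route: FIR → BRV → QRY → VLY → LAR → SUM = 25.1 min.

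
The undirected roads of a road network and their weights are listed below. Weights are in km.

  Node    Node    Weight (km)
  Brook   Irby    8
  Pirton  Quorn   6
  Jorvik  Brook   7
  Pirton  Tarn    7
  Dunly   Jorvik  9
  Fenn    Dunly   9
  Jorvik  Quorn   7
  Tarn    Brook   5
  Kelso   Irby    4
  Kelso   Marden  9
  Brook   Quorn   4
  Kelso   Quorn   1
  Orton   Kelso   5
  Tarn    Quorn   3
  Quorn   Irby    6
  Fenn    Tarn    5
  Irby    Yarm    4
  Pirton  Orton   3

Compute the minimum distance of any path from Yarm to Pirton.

Running Dijkstra from Yarm:
Yarm: 0
Irby: 4  (via Yarm)
Kelso: 8  (via Irby)
Quorn: 9  (via Kelso)
Tarn: 12  (via Quorn)
Brook: 12  (via Irby)
Orton: 13  (via Kelso)
Pirton: 15  (via Quorn)
Shortest route: Yarm–Irby–Kelso–Quorn–Pirton = 15 km.

15 km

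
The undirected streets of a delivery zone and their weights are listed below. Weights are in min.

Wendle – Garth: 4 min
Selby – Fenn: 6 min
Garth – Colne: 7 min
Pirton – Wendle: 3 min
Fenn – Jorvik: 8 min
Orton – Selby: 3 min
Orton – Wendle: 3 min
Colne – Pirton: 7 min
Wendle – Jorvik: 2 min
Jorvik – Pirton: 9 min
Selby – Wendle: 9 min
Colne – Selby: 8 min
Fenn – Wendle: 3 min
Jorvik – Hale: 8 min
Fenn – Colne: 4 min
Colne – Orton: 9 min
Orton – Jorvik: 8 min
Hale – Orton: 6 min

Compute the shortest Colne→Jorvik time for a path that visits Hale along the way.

23 min

Shortest Colne→Hale: Colne → Orton → Hale = 15
Best Hale to Jorvik: Hale → Jorvik costing 8
Total via Hale: 15 + 8 = 23 min.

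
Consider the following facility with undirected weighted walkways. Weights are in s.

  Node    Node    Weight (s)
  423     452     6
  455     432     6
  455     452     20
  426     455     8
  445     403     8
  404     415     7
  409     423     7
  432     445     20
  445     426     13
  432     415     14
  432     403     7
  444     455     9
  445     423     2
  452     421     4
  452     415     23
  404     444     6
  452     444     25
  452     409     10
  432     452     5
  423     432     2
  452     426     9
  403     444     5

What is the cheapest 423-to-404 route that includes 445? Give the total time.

Shortest 423→445: 423 → 445 = 2
Best 445 to 404: 445 → 403 → 444 → 404 costing 19
Total via 445: 2 + 19 = 21 s.

21 s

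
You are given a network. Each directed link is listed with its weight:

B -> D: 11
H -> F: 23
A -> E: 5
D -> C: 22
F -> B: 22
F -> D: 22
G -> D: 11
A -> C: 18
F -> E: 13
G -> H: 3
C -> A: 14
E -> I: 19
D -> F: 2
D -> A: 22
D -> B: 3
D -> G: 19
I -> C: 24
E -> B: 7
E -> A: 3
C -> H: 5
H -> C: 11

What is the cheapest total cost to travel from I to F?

52

Compare a few routes:
I → C → H → F: 24+5+23 = 52
I → C → A → E → B → D → F: 24+14+5+7+11+2 = 63
Cheapest is I → C → H → F at 52.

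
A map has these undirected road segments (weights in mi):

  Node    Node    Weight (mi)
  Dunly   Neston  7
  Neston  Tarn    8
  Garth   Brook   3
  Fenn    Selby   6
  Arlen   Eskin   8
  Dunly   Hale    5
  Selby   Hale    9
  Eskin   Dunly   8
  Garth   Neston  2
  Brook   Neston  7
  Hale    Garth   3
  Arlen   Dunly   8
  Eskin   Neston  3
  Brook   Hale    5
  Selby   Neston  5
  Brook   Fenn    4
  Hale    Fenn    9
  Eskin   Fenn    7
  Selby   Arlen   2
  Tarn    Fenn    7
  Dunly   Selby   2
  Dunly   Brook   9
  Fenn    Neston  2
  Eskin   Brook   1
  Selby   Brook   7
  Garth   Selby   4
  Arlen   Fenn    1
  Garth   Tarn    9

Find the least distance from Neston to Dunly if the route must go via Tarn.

20 mi

Shortest Neston→Tarn: Neston–Tarn = 8
Best Tarn to Dunly: Tarn–Fenn–Arlen–Selby–Dunly costing 12
Total via Tarn: 8 + 12 = 20 mi.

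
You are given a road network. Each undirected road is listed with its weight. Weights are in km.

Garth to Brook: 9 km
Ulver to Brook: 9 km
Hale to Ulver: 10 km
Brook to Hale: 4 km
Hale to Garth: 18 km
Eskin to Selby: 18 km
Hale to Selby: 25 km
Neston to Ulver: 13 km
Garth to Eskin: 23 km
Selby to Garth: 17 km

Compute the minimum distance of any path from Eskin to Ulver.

Settle nodes by increasing distance from Eskin:
Eskin: 0
Selby: 18  (via Eskin)
Garth: 23  (via Eskin)
Brook: 32  (via Garth)
Hale: 36  (via Brook)
Ulver: 41  (via Brook)
Shortest route: Eskin → Garth → Brook → Ulver = 41 km.

41 km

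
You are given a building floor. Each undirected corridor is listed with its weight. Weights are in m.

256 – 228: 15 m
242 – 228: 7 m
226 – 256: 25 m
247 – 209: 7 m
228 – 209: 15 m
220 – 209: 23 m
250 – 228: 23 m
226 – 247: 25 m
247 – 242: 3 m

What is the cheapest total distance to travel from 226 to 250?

58 m

Enumerating some paths:
226 → 256 → 228 → 250: 25+15+23 = 63
226 → 247 → 242 → 228 → 250: 25+3+7+23 = 58
Cheapest is 226 → 247 → 242 → 228 → 250 at 58 m.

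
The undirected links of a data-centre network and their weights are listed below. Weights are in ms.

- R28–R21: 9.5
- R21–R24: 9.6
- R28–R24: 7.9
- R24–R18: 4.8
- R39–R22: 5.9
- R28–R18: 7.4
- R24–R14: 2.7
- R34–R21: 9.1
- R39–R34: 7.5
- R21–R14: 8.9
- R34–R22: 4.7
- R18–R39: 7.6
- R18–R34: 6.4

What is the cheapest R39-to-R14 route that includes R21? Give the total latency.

25.5 ms

Shortest R39→R21: R39 → R34 → R21 = 16.6
Best R21 to R14: R21 → R14 costing 8.9
Total via R21: 16.6 + 8.9 = 25.5 ms.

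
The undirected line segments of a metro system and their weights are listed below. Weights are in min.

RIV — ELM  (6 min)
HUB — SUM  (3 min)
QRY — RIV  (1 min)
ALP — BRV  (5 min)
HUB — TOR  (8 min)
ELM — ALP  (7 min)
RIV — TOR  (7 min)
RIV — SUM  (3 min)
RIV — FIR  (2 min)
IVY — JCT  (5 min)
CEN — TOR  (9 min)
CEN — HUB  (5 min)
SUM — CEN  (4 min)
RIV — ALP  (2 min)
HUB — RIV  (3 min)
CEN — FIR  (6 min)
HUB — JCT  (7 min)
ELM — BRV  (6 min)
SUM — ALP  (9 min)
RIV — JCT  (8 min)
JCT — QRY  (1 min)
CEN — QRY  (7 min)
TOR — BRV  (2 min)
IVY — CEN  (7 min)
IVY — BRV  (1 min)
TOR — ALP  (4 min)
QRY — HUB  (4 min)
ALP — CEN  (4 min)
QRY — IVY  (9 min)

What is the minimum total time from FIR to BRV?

9 min

Settle nodes by increasing distance from FIR:
FIR: 0
RIV: 2  (via FIR)
QRY: 3  (via RIV)
JCT: 4  (via QRY)
ALP: 4  (via RIV)
HUB: 5  (via RIV)
SUM: 5  (via RIV)
CEN: 6  (via FIR)
ELM: 8  (via RIV)
TOR: 8  (via ALP)
IVY: 9  (via JCT)
BRV: 9  (via ALP)
Shortest route: FIR–RIV–ALP–BRV = 9 min.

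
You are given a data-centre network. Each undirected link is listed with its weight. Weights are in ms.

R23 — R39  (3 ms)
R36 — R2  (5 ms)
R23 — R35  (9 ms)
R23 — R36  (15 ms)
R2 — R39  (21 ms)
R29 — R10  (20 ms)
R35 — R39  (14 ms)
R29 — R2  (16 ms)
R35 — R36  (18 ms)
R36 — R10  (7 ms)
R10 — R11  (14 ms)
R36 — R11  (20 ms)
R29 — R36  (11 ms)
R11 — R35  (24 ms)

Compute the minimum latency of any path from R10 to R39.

Candidate routes:
R10 → R36 → R23 → R39: 7+15+3 = 25
R10 → R36 → R2 → R39: 7+5+21 = 33
R10 → R36 → R35 → R23 → R39: 7+18+9+3 = 37
Cheapest is R10 → R36 → R23 → R39 at 25 ms.

25 ms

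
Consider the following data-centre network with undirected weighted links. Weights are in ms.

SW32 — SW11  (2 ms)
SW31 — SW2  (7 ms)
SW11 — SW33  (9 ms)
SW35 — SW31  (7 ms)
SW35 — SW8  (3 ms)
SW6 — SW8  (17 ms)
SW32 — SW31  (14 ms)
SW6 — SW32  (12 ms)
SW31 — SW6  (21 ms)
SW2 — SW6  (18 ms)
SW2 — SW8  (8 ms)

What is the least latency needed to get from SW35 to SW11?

23 ms

Settle nodes by increasing distance from SW35:
SW35: 0
SW8: 3  (via SW35)
SW31: 7  (via SW35)
SW2: 11  (via SW8)
SW6: 20  (via SW8)
SW32: 21  (via SW31)
SW11: 23  (via SW32)
Shortest route: SW35 → SW31 → SW32 → SW11 = 23 ms.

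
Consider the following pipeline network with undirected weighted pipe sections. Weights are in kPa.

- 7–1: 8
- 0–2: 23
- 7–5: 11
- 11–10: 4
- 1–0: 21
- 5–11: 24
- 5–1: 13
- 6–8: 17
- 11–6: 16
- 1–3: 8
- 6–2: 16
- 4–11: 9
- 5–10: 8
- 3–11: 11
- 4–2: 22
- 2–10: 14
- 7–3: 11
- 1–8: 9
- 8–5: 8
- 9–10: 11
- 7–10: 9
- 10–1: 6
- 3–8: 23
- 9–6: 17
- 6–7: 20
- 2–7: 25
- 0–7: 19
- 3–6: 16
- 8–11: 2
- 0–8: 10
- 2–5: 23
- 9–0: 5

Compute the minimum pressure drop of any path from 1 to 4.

Enumerating some paths:
1 - 10 - 11 - 4: 6+4+9 = 19
1 - 8 - 11 - 4: 9+2+9 = 20
Cheapest is 1 - 10 - 11 - 4 at 19 kPa.

19 kPa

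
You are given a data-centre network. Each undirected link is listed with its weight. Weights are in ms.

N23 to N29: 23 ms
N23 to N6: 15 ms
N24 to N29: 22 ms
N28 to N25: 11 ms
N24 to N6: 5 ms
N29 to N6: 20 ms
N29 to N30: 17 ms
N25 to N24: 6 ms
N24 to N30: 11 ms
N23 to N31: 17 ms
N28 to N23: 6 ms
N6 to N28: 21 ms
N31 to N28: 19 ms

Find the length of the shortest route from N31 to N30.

Running Dijkstra from N31:
N31: 0
N23: 17  (via N31)
N28: 19  (via N31)
N25: 30  (via N28)
N6: 32  (via N23)
N24: 36  (via N25)
N29: 40  (via N23)
N30: 47  (via N24)
Shortest route: N31–N28–N25–N24–N30 = 47 ms.

47 ms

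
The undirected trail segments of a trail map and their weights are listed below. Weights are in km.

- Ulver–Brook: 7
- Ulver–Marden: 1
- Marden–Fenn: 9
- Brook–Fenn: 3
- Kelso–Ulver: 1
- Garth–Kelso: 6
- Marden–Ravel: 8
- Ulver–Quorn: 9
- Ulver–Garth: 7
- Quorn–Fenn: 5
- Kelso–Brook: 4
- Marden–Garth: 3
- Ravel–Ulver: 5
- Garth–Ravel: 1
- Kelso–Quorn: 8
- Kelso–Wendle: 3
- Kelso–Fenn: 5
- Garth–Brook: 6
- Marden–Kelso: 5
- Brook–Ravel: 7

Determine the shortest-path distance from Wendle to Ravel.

Running Dijkstra from Wendle:
Wendle: 0
Kelso: 3  (via Wendle)
Ulver: 4  (via Kelso)
Marden: 5  (via Ulver)
Brook: 7  (via Kelso)
Fenn: 8  (via Kelso)
Garth: 8  (via Marden)
Ravel: 9  (via Ulver)
Shortest route: Wendle–Kelso–Ulver–Ravel = 9 km.

9 km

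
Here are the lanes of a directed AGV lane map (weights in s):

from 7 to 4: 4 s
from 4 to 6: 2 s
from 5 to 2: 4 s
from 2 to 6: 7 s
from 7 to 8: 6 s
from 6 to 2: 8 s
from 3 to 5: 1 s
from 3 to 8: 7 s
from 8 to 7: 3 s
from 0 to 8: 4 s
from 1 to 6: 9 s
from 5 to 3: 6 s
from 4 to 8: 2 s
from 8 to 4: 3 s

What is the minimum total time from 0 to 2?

17 s

Candidate routes:
0 → 8 → 4 → 6 → 2: 4+3+2+8 = 17
0 → 8 → 7 → 4 → 6 → 2: 4+3+4+2+8 = 21
Cheapest is 0 → 8 → 4 → 6 → 2 at 17 s.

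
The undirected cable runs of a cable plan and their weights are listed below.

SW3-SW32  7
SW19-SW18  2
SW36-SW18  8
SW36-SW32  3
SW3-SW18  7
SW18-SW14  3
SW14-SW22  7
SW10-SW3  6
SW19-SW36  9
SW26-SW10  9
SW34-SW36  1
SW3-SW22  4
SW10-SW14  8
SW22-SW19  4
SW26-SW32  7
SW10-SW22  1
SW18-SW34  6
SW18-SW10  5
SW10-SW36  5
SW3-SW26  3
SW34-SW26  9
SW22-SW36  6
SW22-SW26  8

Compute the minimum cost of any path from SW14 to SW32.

13

Enumerating some paths:
SW14 → SW10 → SW36 → SW32: 8+5+3 = 16
SW14 → SW18 → SW34 → SW36 → SW32: 3+6+1+3 = 13
SW14 → SW18 → SW36 → SW32: 3+8+3 = 14
Cheapest is SW14 → SW18 → SW34 → SW36 → SW32 at 13.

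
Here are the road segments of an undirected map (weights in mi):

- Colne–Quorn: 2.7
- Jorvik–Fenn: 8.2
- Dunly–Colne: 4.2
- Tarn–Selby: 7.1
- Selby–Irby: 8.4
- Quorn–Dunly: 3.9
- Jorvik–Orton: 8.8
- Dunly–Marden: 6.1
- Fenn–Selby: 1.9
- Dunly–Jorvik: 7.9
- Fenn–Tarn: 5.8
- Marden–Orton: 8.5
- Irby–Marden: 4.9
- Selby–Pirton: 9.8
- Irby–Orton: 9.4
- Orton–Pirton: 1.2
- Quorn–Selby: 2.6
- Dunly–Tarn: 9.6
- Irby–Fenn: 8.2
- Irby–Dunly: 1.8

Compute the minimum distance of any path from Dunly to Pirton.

Candidate routes:
Dunly - Irby - Orton - Pirton: 1.8+9.4+1.2 = 12.4
Dunly - Marden - Orton - Pirton: 6.1+8.5+1.2 = 15.8
Cheapest is Dunly - Irby - Orton - Pirton at 12.4 mi.

12.4 mi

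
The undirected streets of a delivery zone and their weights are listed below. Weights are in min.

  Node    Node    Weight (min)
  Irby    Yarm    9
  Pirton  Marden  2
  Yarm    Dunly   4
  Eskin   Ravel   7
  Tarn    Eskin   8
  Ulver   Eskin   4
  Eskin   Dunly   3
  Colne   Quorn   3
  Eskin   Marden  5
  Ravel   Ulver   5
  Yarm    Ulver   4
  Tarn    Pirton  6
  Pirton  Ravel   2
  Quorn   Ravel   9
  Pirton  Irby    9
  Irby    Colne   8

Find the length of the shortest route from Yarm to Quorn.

Compare a few routes:
Yarm → Dunly → Eskin → Ravel → Quorn: 4+3+7+9 = 23
Yarm → Ulver → Ravel → Quorn: 4+5+9 = 18
Yarm → Irby → Colne → Quorn: 9+8+3 = 20
Cheapest is Yarm → Ulver → Ravel → Quorn at 18 min.

18 min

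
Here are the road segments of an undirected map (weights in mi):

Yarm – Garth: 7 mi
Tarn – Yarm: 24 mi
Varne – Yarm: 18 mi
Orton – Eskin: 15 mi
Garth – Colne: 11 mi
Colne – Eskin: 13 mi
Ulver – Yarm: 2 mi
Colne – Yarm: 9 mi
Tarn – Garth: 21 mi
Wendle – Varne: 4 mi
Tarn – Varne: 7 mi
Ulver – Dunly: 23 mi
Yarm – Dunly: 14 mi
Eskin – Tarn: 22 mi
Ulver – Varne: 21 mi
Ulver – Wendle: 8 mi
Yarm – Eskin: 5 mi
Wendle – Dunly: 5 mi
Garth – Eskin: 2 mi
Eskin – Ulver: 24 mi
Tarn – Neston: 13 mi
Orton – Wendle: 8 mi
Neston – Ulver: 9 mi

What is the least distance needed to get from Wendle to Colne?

Shortest distances from Wendle:
Wendle: 0
Varne: 4  (via Wendle)
Dunly: 5  (via Wendle)
Ulver: 8  (via Wendle)
Orton: 8  (via Wendle)
Yarm: 10  (via Ulver)
Tarn: 11  (via Varne)
Eskin: 15  (via Yarm)
Garth: 17  (via Yarm)
Neston: 17  (via Ulver)
Colne: 19  (via Yarm)
Shortest route: Wendle → Ulver → Yarm → Colne = 19 mi.

19 mi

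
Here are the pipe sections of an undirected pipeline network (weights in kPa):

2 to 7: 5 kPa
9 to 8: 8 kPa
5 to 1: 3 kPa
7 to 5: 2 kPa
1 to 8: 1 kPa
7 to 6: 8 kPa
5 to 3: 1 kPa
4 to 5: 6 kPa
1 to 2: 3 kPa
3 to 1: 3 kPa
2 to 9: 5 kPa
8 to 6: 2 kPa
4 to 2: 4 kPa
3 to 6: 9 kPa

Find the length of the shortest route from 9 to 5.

11 kPa

Candidate routes:
9 - 2 - 1 - 5: 5+3+3 = 11
9 - 2 - 7 - 5: 5+5+2 = 12
9 - 8 - 1 - 5: 8+1+3 = 12
9 - 2 - 1 - 3 - 5: 5+3+3+1 = 12
Cheapest is 9 - 2 - 1 - 5 at 11 kPa.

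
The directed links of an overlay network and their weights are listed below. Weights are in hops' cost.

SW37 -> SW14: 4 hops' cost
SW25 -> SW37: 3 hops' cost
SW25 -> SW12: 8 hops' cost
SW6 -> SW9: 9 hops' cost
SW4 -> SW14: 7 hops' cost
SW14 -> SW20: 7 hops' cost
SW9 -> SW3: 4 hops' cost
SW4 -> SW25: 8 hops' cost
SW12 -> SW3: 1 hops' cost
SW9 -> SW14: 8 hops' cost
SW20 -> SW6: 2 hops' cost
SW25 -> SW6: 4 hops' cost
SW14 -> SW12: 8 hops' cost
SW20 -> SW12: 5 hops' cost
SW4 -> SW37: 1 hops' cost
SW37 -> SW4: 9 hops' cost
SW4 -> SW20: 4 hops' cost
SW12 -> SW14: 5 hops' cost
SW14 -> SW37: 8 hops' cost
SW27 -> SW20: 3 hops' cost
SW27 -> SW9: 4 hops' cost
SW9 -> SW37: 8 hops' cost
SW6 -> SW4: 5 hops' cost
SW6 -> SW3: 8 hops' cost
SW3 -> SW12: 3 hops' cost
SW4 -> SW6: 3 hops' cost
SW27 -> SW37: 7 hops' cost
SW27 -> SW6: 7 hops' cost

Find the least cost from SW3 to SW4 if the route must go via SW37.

25 hops' cost

Best SW3 to SW37: SW3–SW12–SW14–SW37 costing 16
Shortest SW37→SW4: SW37–SW4 = 9
Total via SW37: 16 + 9 = 25 hops' cost.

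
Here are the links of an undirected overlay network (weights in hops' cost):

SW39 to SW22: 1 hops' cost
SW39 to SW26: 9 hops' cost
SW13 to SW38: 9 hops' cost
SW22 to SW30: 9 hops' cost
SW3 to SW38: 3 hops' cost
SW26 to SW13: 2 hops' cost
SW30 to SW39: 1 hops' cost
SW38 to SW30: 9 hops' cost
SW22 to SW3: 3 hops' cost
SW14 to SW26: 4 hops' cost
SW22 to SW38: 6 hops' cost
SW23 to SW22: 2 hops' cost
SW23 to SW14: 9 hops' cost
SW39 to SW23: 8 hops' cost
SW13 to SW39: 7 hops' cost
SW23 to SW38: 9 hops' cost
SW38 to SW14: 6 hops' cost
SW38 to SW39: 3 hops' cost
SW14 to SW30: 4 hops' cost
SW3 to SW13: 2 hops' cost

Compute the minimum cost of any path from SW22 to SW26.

7 hops' cost

Enumerating some paths:
SW22 - SW39 - SW26: 1+9 = 10
SW22 - SW3 - SW13 - SW26: 3+2+2 = 7
SW22 - SW39 - SW13 - SW26: 1+7+2 = 10
SW22 - SW39 - SW30 - SW14 - SW26: 1+1+4+4 = 10
Cheapest is SW22 - SW3 - SW13 - SW26 at 7 hops' cost.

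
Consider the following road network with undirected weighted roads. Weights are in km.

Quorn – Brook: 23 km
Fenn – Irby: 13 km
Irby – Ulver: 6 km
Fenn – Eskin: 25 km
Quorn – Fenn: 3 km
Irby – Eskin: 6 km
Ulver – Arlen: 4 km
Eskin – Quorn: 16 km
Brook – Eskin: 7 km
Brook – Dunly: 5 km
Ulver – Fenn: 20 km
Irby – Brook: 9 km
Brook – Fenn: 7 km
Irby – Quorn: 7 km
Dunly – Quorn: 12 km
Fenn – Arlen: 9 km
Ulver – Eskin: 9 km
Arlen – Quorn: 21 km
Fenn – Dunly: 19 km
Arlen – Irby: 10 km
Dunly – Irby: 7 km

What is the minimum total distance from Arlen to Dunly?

17 km

Compare a few routes:
Arlen → Irby → Brook → Dunly: 10+9+5 = 24
Arlen → Irby → Dunly: 10+7 = 17
Arlen → Fenn → Brook → Dunly: 9+7+5 = 21
Cheapest is Arlen → Irby → Dunly at 17 km.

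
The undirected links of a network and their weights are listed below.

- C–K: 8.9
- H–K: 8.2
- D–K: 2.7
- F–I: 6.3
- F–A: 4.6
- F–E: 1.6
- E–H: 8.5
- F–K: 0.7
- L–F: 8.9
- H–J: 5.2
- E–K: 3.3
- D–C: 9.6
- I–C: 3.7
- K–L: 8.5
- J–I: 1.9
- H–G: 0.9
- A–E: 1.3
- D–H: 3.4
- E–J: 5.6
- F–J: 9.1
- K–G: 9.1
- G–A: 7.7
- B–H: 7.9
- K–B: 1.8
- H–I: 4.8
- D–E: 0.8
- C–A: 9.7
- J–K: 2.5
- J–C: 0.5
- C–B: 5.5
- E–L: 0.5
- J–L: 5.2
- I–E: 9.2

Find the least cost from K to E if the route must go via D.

Best K to D: K–D costing 2.7
Best D to E: D–E costing 0.8
Total via D: 2.7 + 0.8 = 3.5.

3.5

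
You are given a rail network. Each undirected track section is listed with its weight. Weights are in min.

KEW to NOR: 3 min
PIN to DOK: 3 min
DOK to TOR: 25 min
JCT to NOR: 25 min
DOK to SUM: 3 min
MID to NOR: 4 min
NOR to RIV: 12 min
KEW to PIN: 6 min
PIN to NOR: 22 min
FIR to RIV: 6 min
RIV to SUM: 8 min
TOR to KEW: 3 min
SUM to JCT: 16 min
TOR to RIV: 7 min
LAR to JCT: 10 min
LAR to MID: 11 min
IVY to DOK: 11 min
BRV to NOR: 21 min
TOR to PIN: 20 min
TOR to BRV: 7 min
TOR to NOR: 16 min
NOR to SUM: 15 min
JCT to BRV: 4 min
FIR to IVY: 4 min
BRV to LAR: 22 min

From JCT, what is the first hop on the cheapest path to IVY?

Candidate routes:
JCT - BRV - TOR - RIV - FIR - IVY: 4+7+7+6+4 = 28
JCT - SUM - DOK - IVY: 16+3+11 = 30
JCT - BRV - TOR - KEW - PIN - DOK - IVY: 4+7+3+6+3+11 = 34
The minimum is 28 min via JCT - BRV - TOR - RIV - FIR - IVY.
So from JCT the first move is to BRV.

BRV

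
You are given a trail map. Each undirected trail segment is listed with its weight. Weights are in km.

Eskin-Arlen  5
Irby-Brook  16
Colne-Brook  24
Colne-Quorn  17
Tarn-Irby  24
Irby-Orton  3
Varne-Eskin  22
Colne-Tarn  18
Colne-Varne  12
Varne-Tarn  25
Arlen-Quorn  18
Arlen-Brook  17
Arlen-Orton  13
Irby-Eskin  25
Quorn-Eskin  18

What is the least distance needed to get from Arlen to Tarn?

40 km

Candidate routes:
Arlen - Eskin - Varne - Tarn: 5+22+25 = 52
Arlen - Eskin - Irby - Tarn: 5+25+24 = 54
Arlen - Orton - Irby - Tarn: 13+3+24 = 40
Arlen - Quorn - Colne - Tarn: 18+17+18 = 53
The minimum is 40 km via Arlen - Orton - Irby - Tarn.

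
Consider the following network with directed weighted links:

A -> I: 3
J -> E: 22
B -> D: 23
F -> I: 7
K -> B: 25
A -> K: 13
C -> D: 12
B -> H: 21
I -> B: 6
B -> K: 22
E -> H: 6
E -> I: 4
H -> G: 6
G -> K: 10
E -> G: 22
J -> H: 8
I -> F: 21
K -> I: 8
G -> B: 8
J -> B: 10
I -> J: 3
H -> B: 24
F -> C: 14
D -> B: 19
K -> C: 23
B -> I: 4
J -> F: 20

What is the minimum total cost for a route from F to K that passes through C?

67

Best F to C: F–C costing 14
Best C to K: C–D–B–K costing 53
Total via C: 14 + 53 = 67.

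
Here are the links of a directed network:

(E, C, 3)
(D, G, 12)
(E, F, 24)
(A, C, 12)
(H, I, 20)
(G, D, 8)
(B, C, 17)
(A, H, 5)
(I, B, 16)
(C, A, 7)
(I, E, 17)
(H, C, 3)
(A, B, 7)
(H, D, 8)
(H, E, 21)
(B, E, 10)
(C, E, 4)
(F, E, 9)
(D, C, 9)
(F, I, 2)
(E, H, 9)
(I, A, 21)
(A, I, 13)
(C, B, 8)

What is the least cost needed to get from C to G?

32

Compare a few routes:
C → A → H → D → G: 7+5+8+12 = 32
C → E → H → D → G: 4+9+8+12 = 33
The minimum is 32 via C → A → H → D → G.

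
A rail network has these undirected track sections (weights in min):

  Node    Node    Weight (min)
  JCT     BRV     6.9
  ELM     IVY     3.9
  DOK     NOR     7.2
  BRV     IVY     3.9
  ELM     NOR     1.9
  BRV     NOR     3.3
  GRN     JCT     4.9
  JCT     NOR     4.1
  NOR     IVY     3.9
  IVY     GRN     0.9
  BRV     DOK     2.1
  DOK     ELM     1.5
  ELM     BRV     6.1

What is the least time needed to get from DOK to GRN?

6.3 min

Candidate routes:
DOK - ELM - IVY - GRN: 1.5+3.9+0.9 = 6.3
DOK - ELM - NOR - IVY - GRN: 1.5+1.9+3.9+0.9 = 8.2
DOK - BRV - NOR - IVY - GRN: 2.1+3.3+3.9+0.9 = 10.2
DOK - BRV - IVY - GRN: 2.1+3.9+0.9 = 6.9
Cheapest is DOK - ELM - IVY - GRN at 6.3 min.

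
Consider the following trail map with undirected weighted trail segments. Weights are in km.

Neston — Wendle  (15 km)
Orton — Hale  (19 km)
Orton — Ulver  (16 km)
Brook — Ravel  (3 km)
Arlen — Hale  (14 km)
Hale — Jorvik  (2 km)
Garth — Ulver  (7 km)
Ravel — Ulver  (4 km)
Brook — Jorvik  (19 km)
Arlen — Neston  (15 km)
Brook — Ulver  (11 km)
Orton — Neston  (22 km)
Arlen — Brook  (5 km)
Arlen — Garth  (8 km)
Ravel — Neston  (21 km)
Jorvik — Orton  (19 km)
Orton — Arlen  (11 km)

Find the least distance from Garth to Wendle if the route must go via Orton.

Shortest Garth→Orton: Garth–Arlen–Orton = 19
Best Orton to Wendle: Orton–Neston–Wendle costing 37
Total via Orton: 19 + 37 = 56 km.

56 km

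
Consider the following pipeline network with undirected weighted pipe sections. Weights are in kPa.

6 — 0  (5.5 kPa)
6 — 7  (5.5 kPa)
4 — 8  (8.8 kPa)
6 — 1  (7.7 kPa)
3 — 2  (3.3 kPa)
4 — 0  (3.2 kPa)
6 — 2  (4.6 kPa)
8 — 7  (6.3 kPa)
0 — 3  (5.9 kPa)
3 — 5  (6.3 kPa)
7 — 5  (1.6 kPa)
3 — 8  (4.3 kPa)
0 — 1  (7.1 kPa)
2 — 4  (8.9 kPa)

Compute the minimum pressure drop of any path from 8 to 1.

17.3 kPa

Running Dijkstra from 8:
8: 0
3: 4.3  (via 8)
7: 6.3  (via 8)
2: 7.6  (via 3)
5: 7.9  (via 7)
4: 8.8  (via 8)
0: 10.2  (via 3)
6: 11.8  (via 7)
1: 17.3  (via 0)
Shortest route: 8 → 3 → 0 → 1 = 17.3 kPa.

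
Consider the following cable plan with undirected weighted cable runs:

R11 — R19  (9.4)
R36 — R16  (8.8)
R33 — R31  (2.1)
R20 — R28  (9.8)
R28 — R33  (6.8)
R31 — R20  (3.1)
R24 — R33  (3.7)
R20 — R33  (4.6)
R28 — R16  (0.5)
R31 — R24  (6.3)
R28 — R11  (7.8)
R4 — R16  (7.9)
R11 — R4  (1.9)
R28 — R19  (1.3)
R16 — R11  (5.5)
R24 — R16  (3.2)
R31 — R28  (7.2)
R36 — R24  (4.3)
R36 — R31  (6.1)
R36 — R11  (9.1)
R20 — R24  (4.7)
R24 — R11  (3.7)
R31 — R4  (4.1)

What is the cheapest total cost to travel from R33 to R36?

8

Settle nodes by increasing distance from R33:
R33: 0
R31: 2.1  (via R33)
R24: 3.7  (via R33)
R20: 4.6  (via R33)
R4: 6.2  (via R31)
R28: 6.8  (via R33)
R16: 6.9  (via R24)
R11: 7.4  (via R24)
R36: 8  (via R24)
Shortest route: R33–R24–R36 = 8.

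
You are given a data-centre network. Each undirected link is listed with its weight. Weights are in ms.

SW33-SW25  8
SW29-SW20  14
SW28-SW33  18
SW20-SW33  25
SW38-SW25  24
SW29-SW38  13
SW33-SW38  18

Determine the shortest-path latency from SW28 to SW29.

Settle nodes by increasing distance from SW28:
SW28: 0
SW33: 18  (via SW28)
SW25: 26  (via SW33)
SW38: 36  (via SW33)
SW20: 43  (via SW33)
SW29: 49  (via SW38)
Shortest route: SW28 → SW33 → SW38 → SW29 = 49 ms.

49 ms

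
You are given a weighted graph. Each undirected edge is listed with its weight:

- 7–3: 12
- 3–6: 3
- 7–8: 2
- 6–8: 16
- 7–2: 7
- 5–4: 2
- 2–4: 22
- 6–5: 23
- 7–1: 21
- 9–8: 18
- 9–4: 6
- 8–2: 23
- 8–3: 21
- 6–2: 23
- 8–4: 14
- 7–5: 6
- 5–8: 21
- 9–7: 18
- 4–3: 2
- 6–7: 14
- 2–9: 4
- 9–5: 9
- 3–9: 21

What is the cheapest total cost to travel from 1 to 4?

Settle nodes by increasing distance from 1:
1: 0
7: 21  (via 1)
8: 23  (via 7)
5: 27  (via 7)
2: 28  (via 7)
4: 29  (via 5)
Shortest route: 1–7–5–4 = 29.

29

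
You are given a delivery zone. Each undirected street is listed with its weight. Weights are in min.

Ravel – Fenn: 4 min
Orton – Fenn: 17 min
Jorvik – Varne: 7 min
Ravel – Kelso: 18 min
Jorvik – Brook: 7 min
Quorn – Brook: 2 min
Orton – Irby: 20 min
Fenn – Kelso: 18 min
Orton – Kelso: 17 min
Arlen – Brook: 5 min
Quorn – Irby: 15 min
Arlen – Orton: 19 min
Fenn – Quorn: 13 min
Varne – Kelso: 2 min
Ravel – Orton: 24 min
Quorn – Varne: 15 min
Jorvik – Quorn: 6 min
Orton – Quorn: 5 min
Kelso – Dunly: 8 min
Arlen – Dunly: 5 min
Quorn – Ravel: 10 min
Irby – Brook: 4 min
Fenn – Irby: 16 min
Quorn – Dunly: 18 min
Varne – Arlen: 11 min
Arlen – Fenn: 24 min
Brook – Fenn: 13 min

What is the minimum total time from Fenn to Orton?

17 min

Shortest distances from Fenn:
Fenn: 0
Ravel: 4  (via Fenn)
Brook: 13  (via Fenn)
Quorn: 13  (via Fenn)
Irby: 16  (via Fenn)
Orton: 17  (via Fenn)
Shortest route: Fenn–Orton = 17 min.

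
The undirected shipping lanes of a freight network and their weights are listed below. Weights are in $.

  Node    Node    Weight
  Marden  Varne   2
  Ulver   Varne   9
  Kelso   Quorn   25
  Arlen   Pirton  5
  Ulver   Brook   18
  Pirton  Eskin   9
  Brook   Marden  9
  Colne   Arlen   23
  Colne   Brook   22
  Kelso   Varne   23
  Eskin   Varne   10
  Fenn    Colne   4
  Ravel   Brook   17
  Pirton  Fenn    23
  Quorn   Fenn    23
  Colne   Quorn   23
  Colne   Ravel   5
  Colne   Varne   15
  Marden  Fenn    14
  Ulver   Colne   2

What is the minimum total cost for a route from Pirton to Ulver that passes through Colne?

$29

Best Pirton to Colne: Pirton → Fenn → Colne costing 27
Best Colne to Ulver: Colne → Ulver costing 2
Total via Colne: 27 + 2 = $29.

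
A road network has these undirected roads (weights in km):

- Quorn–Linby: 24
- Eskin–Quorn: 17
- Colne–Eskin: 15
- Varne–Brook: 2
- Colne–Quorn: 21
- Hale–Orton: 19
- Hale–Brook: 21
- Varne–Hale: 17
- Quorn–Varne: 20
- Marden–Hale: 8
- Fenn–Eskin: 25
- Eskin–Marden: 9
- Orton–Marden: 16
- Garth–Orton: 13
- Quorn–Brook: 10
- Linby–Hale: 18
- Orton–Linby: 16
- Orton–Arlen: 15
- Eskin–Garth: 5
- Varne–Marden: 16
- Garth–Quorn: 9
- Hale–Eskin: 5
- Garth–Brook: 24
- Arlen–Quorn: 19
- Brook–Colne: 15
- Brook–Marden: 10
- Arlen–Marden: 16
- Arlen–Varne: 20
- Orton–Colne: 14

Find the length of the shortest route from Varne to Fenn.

Shortest distances from Varne:
Varne: 0
Brook: 2  (via Varne)
Quorn: 12  (via Brook)
Marden: 12  (via Brook)
Hale: 17  (via Varne)
Colne: 17  (via Brook)
Arlen: 20  (via Varne)
Garth: 21  (via Quorn)
Eskin: 21  (via Marden)
Orton: 28  (via Marden)
Linby: 35  (via Hale)
Fenn: 46  (via Eskin)
Shortest route: Varne–Brook–Marden–Eskin–Fenn = 46 km.

46 km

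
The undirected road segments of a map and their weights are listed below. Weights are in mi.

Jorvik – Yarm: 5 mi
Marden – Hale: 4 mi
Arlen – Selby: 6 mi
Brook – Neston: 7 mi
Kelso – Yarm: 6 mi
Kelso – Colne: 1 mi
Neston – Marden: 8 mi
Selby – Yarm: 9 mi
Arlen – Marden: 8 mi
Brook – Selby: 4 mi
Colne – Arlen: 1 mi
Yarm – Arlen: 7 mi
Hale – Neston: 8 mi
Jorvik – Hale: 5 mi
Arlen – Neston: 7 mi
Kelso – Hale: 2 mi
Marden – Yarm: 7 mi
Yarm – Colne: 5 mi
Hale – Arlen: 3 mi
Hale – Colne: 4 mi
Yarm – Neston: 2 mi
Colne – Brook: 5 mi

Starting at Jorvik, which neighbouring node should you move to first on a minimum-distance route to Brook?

Hale

Compare a few routes:
Jorvik–Hale–Arlen–Colne–Brook: 5+3+1+5 = 14
Jorvik–Hale–Colne–Brook: 5+4+5 = 14
Jorvik–Hale–Kelso–Colne–Brook: 5+2+1+5 = 13
The minimum is 13 mi via Jorvik–Hale–Kelso–Colne–Brook.
So from Jorvik the first move is to Hale.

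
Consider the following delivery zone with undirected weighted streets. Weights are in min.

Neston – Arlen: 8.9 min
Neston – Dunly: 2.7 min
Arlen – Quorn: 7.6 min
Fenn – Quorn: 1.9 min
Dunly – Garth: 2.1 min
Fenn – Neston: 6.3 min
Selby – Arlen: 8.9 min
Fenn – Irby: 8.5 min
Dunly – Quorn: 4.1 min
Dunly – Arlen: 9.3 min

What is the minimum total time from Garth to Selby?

20.3 min

Enumerating some paths:
Garth → Dunly → Neston → Arlen → Selby: 2.1+2.7+8.9+8.9 = 22.6
Garth → Dunly → Arlen → Selby: 2.1+9.3+8.9 = 20.3
The minimum is 20.3 min via Garth → Dunly → Arlen → Selby.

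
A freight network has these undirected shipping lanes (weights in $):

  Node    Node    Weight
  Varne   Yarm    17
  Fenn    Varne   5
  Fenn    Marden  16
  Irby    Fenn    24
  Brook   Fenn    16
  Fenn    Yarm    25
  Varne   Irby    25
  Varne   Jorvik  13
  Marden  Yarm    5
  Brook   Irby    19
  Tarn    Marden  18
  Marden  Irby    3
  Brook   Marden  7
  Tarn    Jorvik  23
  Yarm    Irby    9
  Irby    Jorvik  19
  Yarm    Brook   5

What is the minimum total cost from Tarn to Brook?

$25

Enumerating some paths:
Tarn → Marden → Yarm → Brook: 18+5+5 = 28
Tarn → Marden → Irby → Brook: 18+3+19 = 40
Tarn → Marden → Brook: 18+7 = 25
Tarn → Marden → Irby → Yarm → Brook: 18+3+9+5 = 35
The minimum is $25 via Tarn → Marden → Brook.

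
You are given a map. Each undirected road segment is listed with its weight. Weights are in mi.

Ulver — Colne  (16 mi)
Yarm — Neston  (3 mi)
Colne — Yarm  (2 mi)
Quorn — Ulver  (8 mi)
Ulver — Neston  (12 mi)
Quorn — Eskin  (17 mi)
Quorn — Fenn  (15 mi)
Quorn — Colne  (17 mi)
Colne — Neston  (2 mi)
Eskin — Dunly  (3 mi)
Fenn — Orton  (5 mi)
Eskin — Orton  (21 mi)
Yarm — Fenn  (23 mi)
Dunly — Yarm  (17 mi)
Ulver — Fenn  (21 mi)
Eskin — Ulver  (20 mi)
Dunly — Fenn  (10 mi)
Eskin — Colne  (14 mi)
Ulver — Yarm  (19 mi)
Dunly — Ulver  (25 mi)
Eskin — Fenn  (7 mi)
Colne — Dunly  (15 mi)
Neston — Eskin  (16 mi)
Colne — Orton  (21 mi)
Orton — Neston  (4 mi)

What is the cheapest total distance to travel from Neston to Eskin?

16 mi

Compare a few routes:
Neston - Colne - Dunly - Eskin: 2+15+3 = 20
Neston - Yarm - Colne - Eskin: 3+2+14 = 19
Neston - Eskin: 16 = 16
Neston - Orton - Fenn - Dunly - Eskin: 4+5+10+3 = 22
Cheapest is Neston - Eskin at 16 mi.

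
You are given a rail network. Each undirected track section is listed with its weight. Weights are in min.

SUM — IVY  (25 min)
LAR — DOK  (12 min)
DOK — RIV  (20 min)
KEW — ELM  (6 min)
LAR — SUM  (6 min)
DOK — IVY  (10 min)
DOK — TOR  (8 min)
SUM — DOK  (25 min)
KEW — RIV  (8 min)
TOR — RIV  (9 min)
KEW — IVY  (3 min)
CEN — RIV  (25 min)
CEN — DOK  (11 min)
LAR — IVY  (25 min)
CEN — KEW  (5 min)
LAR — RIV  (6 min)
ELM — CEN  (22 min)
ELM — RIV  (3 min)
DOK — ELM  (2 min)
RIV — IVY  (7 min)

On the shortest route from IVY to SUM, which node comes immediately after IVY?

RIV

Compare a few routes:
IVY–KEW–ELM–RIV–LAR–SUM: 3+6+3+6+6 = 24
IVY–RIV–LAR–SUM: 7+6+6 = 19
IVY–KEW–RIV–LAR–SUM: 3+8+6+6 = 23
Cheapest is IVY–RIV–LAR–SUM at 19 min.
So from IVY the first move is to RIV.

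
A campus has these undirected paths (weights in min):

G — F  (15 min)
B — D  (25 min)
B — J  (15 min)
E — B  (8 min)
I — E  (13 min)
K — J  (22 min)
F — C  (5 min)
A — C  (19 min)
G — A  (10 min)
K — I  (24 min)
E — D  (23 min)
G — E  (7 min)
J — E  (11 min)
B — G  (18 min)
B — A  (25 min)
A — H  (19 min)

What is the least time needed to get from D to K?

Shortest distances from D:
D: 0
E: 23  (via D)
B: 25  (via D)
G: 30  (via E)
J: 34  (via E)
I: 36  (via E)
A: 40  (via G)
F: 45  (via G)
C: 50  (via F)
K: 56  (via J)
Shortest route: D → E → J → K = 56 min.

56 min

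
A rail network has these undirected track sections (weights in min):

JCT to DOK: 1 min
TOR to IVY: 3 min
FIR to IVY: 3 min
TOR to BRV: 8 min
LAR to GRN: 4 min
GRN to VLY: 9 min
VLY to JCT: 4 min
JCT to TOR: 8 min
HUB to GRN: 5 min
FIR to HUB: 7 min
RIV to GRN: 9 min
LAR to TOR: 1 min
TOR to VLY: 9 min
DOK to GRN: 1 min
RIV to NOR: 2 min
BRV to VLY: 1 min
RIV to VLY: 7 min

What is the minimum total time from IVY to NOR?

19 min

Settle nodes by increasing distance from IVY:
IVY: 0
TOR: 3  (via IVY)
FIR: 3  (via IVY)
LAR: 4  (via TOR)
GRN: 8  (via LAR)
DOK: 9  (via GRN)
JCT: 10  (via DOK)
HUB: 10  (via FIR)
BRV: 11  (via TOR)
VLY: 12  (via TOR)
RIV: 17  (via GRN)
NOR: 19  (via RIV)
Shortest route: IVY–TOR–LAR–GRN–RIV–NOR = 19 min.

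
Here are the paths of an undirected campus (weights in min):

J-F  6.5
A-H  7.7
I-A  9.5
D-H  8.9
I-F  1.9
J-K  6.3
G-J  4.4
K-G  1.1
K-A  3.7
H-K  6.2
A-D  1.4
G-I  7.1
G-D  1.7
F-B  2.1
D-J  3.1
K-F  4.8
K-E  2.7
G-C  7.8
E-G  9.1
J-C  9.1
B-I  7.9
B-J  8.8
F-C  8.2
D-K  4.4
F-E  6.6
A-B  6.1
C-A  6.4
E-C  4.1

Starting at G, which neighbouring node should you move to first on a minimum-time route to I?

Compare a few routes:
G–K–F–I: 1.1+4.8+1.9 = 7.8
G–I: 7.1 = 7.1
Cheapest is G–I at 7.1 min.
So from G the first move is to I.

I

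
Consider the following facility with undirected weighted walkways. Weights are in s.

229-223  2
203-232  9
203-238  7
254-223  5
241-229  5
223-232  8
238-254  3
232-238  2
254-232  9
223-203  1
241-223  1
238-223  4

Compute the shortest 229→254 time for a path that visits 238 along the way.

Best 229 to 238: 229 → 223 → 238 costing 6
Best 238 to 254: 238 → 254 costing 3
Total via 238: 6 + 3 = 9 s.

9 s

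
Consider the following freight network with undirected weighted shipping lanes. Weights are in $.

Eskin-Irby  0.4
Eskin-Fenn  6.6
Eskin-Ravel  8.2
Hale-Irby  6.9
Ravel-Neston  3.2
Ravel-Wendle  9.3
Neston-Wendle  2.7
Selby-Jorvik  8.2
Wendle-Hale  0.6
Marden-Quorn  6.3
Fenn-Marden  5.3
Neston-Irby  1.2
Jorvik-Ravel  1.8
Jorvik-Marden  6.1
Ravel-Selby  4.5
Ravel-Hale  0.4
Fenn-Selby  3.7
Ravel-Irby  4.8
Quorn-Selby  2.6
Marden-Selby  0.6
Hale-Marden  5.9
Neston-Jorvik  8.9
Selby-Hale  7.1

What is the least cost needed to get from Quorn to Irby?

$11.5

Enumerating some paths:
Quorn → Selby → Ravel → Neston → Irby: 2.6+4.5+3.2+1.2 = 11.5
Quorn → Selby → Ravel → Irby: 2.6+4.5+4.8 = 11.9
Quorn → Selby → Ravel → Hale → Wendle → Neston → Irby: 2.6+4.5+0.4+0.6+2.7+1.2 = 12
Cheapest is Quorn → Selby → Ravel → Neston → Irby at $11.5.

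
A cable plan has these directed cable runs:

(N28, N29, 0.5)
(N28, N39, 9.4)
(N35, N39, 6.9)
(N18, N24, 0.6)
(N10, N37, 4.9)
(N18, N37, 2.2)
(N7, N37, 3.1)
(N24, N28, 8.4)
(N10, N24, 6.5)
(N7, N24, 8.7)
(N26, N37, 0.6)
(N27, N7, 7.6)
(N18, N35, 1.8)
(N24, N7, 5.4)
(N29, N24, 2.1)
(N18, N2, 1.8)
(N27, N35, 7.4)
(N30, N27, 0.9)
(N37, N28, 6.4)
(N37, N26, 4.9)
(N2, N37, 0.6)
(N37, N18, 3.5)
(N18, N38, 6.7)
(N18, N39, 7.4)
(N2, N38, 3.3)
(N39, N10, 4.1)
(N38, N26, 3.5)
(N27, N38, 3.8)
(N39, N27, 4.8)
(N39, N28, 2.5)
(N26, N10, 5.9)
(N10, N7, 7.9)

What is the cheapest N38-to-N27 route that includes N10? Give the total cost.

Shortest N38→N10: N38 → N26 → N10 = 9.4
Shortest N10→N27: N10 → N37 → N18 → N39 → N27 = 20.6
Total via N10: 9.4 + 20.6 = 30.

30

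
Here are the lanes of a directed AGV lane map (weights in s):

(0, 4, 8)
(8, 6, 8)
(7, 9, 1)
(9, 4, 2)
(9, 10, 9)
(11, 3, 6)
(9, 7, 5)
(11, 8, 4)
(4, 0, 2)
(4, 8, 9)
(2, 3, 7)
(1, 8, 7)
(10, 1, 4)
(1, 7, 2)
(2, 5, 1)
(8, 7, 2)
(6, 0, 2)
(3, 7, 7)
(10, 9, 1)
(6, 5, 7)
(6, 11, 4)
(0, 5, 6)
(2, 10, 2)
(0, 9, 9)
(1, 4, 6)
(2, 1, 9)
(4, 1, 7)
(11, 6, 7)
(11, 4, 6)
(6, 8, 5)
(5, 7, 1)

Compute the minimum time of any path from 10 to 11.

23 s

Enumerating some paths:
10 → 9 → 4 → 1 → 8 → 6 → 11: 1+2+7+7+8+4 = 29
10 → 1 → 8 → 6 → 11: 4+7+8+4 = 23
10 → 9 → 4 → 8 → 6 → 11: 1+2+9+8+4 = 24
The minimum is 23 s via 10 → 1 → 8 → 6 → 11.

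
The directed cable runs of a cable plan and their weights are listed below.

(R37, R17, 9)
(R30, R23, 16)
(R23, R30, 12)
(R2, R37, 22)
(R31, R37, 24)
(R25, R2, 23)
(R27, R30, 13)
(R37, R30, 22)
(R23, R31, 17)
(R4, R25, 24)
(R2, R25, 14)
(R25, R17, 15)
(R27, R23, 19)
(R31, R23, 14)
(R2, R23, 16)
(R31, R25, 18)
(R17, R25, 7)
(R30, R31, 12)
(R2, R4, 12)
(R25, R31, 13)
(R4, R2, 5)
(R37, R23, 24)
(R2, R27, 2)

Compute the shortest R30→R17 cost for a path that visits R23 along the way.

Best R30 to R23: R30 → R23 costing 16
Best R23 to R17: R23 → R31 → R25 → R17 costing 50
Total via R23: 16 + 50 = 66.

66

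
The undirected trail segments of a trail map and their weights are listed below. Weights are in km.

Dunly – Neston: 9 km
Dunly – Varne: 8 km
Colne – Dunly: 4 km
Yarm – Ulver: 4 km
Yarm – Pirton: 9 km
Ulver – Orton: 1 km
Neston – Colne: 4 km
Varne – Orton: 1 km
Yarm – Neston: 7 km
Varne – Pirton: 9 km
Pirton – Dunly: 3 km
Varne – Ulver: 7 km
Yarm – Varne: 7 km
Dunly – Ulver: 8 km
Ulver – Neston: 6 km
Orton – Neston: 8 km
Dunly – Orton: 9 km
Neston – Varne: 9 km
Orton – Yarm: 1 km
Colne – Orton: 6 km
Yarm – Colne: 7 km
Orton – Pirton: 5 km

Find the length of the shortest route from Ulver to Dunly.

Running Dijkstra from Ulver:
Ulver: 0
Orton: 1  (via Ulver)
Yarm: 2  (via Orton)
Varne: 2  (via Orton)
Pirton: 6  (via Orton)
Neston: 6  (via Ulver)
Colne: 7  (via Orton)
Dunly: 8  (via Ulver)
Shortest route: Ulver–Dunly = 8 km.

8 km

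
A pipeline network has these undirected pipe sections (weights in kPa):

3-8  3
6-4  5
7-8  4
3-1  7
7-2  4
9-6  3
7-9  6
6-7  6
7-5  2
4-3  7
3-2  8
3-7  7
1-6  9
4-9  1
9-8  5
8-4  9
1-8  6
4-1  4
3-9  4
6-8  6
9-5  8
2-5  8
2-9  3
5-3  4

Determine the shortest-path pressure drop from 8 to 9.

Compare a few routes:
8 - 9: 5 = 5
8 - 6 - 9: 6+3 = 9
8 - 7 - 9: 4+6 = 10
8 - 3 - 9: 3+4 = 7
Cheapest is 8 - 9 at 5 kPa.

5 kPa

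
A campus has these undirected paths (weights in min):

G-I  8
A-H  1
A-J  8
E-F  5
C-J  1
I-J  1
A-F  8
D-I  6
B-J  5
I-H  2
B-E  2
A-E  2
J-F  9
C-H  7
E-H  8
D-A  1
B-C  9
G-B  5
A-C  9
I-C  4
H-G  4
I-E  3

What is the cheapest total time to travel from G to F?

Candidate routes:
G - H - I - E - F: 4+2+3+5 = 14
G - I - E - F: 8+3+5 = 16
G - H - A - E - F: 4+1+2+5 = 12
G - H - A - F: 4+1+8 = 13
Cheapest is G - H - A - E - F at 12 min.

12 min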